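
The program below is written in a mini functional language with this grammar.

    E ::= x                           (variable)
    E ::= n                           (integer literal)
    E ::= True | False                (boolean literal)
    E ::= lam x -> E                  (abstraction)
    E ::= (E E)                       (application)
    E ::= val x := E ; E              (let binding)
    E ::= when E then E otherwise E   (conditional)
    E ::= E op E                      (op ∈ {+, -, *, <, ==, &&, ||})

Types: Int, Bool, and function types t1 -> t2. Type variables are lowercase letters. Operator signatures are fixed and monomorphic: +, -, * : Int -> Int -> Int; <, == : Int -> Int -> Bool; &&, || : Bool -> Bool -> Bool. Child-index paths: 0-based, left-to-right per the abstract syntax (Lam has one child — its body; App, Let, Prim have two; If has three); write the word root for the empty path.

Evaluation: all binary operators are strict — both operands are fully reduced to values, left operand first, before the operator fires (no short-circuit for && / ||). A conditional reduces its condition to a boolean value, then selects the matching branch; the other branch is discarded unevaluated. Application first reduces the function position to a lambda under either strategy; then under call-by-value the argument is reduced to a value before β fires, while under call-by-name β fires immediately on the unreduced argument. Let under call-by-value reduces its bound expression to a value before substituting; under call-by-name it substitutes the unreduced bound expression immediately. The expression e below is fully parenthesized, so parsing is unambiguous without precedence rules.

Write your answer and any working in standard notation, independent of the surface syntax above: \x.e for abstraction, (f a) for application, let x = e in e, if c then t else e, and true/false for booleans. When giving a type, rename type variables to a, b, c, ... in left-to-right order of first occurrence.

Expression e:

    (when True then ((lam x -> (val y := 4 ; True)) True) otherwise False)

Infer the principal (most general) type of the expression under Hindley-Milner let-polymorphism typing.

Answer: Bool

Working:
  unify Bool ~ Bool
let y : Int
\x._ : a -> Bool
  unify a -> Bool ~ Bool -> b
  unify a ~ Bool
  unify Bool ~ b
_ _ : Bool
  unify Bool ~ Bool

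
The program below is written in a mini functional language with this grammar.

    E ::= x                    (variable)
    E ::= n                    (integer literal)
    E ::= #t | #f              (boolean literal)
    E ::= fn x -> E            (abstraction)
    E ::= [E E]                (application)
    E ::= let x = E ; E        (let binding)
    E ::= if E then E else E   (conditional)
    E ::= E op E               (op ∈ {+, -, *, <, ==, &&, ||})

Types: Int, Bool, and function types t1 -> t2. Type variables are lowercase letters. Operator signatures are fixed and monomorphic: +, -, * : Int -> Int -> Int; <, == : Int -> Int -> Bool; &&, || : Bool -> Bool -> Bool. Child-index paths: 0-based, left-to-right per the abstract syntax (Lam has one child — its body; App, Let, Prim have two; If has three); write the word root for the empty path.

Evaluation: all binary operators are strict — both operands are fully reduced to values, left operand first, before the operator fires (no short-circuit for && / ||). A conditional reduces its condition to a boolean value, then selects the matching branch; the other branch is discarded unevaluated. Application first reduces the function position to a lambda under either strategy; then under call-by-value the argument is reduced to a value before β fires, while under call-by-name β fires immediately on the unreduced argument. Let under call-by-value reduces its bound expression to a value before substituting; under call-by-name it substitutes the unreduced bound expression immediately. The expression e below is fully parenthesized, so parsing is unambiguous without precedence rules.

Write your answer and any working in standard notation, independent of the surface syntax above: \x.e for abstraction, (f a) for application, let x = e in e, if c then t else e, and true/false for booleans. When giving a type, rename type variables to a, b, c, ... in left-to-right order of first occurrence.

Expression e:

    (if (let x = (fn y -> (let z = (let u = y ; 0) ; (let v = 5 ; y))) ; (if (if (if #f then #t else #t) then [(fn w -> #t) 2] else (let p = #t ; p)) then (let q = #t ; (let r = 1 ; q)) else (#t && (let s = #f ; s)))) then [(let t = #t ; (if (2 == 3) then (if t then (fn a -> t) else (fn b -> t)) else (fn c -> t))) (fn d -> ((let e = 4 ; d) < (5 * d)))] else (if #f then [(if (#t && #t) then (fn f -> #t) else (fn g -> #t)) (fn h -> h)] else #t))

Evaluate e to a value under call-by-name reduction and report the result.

Answer: true

Trace:
step 0: (if (let x = (\y.(let z = (let u = y in 0) in (let v = 5 in y))) in (if (if (if false then true else true) then ((\w.true) 2) else (let p = true in p)) then (let q = true in (let r = 1 in q)) else (true && (let s = false in s)))) then ((let t = true in (if (2 == 3) then (if t then (\a.t) else (\b.t)) else (\c.t))) (\d.((let e = 4 in d) < (5 * d)))) else (if false then ((if (true && true) then (\f.true) else (\g.true)) (\h.h)) else true))
step 1: [let@0] (if (if (if (if false then true else true) then ((\w.true) 2) else (let p = true in p)) then (let q = true in (let r = 1 in q)) else (true && (let s = false in s))) then ((let t = true in (if (2 == 3) then (if t then (\a.t) else (\b.t)) else (\c.t))) (\d.((let e = 4 in d) < (5 * d)))) else (if false then ((if (true && true) then (\f.true) else (\g.true)) (\h.h)) else true))
step 2: [if@0.0.0] (if (if (if true then ((\w.true) 2) else (let p = true in p)) then (let q = true in (let r = 1 in q)) else (true && (let s = false in s))) then ((let t = true in (if (2 == 3) then (if t then (\a.t) else (\b.t)) else (\c.t))) (\d.((let e = 4 in d) < (5 * d)))) else (if false then ((if (true && true) then (\f.true) else (\g.true)) (\h.h)) else true))
step 3: [if@0.0] (if (if ((\w.true) 2) then (let q = true in (let r = 1 in q)) else (true && (let s = false in s))) then ((let t = true in (if (2 == 3) then (if t then (\a.t) else (\b.t)) else (\c.t))) (\d.((let e = 4 in d) < (5 * d)))) else (if false then ((if (true && true) then (\f.true) else (\g.true)) (\h.h)) else true))
step 4: [beta@0.0] (if (if true then (let q = true in (let r = 1 in q)) else (true && (let s = false in s))) then ((let t = true in (if (2 == 3) then (if t then (\a.t) else (\b.t)) else (\c.t))) (\d.((let e = 4 in d) < (5 * d)))) else (if false then ((if (true && true) then (\f.true) else (\g.true)) (\h.h)) else true))
step 5: [if@0] (if (let q = true in (let r = 1 in q)) then ((let t = true in (if (2 == 3) then (if t then (\a.t) else (\b.t)) else (\c.t))) (\d.((let e = 4 in d) < (5 * d)))) else (if false then ((if (true && true) then (\f.true) else (\g.true)) (\h.h)) else true))
step 6: [let@0] (if (let r = 1 in true) then ((let t = true in (if (2 == 3) then (if t then (\a.t) else (\b.t)) else (\c.t))) (\d.((let e = 4 in d) < (5 * d)))) else (if false then ((if (true && true) then (\f.true) else (\g.true)) (\h.h)) else true))
step 7: [let@0] (if true then ((let t = true in (if (2 == 3) then (if t then (\a.t) else (\b.t)) else (\c.t))) (\d.((let e = 4 in d) < (5 * d)))) else (if false then ((if (true && true) then (\f.true) else (\g.true)) (\h.h)) else true))
step 8: [if@root] ((let t = true in (if (2 == 3) then (if t then (\a.t) else (\b.t)) else (\c.t))) (\d.((let e = 4 in d) < (5 * d))))
step 9: [let@0] ((if (2 == 3) then (if true then (\a.true) else (\b.true)) else (\c.true)) (\d.((let e = 4 in d) < (5 * d))))
step 10: [delta@0.0] ((if false then (if true then (\a.true) else (\b.true)) else (\c.true)) (\d.((let e = 4 in d) < (5 * d))))
step 11: [if@0] ((\c.true) (\d.((let e = 4 in d) < (5 * d))))
step 12: [beta@root] true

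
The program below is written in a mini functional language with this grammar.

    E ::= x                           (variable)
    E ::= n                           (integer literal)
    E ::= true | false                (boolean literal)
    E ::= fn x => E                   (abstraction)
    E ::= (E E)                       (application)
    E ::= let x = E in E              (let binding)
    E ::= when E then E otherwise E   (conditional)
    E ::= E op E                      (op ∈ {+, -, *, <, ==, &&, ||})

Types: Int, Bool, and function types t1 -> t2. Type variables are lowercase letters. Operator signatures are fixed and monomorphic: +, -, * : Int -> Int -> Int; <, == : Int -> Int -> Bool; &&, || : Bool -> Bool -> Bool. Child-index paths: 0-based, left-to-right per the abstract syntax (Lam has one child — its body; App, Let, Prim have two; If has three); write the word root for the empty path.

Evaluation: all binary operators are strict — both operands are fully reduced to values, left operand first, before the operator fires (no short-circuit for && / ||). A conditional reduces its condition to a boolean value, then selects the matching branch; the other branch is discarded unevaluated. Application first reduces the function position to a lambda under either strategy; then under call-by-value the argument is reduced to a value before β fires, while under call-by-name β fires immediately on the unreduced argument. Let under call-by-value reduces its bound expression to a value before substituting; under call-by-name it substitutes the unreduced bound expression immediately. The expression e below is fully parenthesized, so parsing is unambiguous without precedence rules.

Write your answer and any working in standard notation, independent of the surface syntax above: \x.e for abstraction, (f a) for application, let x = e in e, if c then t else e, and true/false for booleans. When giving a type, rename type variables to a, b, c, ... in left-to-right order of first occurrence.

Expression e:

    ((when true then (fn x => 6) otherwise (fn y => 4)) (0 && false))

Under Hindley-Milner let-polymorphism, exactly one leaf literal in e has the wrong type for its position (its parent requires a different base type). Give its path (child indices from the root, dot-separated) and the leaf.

Working:
  unify Bool ~ Bool
\x._ : a -> Int
\y._ : b -> Int
  unify a -> Int ~ b -> Int
  unify a ~ b
  unify Int ~ Int
  unify Int ~ Bool
  FAIL: mismatch Int ~ Bool

Answer: 1.0 : 0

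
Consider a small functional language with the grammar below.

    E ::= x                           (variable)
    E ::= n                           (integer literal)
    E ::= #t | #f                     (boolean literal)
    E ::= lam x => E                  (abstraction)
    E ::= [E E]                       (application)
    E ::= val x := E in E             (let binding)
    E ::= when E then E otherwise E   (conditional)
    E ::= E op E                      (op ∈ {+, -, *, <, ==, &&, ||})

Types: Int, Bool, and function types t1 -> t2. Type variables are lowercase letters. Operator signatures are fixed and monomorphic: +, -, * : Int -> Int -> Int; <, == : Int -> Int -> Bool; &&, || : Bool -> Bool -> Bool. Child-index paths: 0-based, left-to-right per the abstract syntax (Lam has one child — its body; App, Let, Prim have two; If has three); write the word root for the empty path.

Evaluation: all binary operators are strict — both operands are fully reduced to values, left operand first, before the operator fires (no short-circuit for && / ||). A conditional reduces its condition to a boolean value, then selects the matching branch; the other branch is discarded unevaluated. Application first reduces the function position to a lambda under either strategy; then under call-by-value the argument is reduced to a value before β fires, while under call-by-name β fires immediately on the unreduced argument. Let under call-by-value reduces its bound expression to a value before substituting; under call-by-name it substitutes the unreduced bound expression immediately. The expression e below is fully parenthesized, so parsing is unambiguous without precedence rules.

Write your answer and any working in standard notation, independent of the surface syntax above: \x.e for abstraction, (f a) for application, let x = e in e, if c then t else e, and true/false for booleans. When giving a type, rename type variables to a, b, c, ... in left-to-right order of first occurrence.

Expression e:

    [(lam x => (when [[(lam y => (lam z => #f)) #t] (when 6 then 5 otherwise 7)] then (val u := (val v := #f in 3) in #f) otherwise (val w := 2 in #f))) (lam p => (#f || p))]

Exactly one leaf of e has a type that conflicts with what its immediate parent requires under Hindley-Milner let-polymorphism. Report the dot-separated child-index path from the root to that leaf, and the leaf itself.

Answer: 0.0.0.1.0 : 6

Working:
\z._ : c -> Bool
\y._ : b -> c -> Bool
  unify b -> c -> Bool ~ Bool -> d
  unify b ~ Bool
  unify c -> Bool ~ d
_ _ : c -> Bool
  unify Int ~ Bool
  FAIL: mismatch Int ~ Bool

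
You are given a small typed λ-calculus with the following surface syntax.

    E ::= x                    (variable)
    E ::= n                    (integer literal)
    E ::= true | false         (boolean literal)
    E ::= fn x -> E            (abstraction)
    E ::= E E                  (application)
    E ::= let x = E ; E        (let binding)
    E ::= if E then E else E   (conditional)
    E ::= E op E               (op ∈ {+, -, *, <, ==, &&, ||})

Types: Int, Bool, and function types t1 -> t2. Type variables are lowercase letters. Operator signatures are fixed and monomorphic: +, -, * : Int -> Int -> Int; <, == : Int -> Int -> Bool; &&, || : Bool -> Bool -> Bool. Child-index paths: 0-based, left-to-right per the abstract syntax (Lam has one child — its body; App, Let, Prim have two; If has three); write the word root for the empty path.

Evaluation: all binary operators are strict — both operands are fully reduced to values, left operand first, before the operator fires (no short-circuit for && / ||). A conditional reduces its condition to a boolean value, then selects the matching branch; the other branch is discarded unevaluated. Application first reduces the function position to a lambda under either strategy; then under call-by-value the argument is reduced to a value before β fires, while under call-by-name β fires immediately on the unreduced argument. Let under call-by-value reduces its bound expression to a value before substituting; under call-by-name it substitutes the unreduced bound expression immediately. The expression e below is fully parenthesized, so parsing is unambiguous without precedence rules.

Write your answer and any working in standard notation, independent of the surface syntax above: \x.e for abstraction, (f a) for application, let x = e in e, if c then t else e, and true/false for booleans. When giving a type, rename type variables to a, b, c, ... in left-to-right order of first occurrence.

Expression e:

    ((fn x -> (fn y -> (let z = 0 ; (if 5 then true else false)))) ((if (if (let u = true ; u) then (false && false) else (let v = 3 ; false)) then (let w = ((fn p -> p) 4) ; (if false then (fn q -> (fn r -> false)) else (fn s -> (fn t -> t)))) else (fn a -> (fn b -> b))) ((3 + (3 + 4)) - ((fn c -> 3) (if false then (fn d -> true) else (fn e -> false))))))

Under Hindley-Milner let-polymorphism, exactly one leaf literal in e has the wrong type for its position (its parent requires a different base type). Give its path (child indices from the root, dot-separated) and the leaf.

Answer: 0.0.0.1.0 : 5

Derivation:
let z : Int
  unify Int ~ Bool
  FAIL: mismatch Int ~ Bool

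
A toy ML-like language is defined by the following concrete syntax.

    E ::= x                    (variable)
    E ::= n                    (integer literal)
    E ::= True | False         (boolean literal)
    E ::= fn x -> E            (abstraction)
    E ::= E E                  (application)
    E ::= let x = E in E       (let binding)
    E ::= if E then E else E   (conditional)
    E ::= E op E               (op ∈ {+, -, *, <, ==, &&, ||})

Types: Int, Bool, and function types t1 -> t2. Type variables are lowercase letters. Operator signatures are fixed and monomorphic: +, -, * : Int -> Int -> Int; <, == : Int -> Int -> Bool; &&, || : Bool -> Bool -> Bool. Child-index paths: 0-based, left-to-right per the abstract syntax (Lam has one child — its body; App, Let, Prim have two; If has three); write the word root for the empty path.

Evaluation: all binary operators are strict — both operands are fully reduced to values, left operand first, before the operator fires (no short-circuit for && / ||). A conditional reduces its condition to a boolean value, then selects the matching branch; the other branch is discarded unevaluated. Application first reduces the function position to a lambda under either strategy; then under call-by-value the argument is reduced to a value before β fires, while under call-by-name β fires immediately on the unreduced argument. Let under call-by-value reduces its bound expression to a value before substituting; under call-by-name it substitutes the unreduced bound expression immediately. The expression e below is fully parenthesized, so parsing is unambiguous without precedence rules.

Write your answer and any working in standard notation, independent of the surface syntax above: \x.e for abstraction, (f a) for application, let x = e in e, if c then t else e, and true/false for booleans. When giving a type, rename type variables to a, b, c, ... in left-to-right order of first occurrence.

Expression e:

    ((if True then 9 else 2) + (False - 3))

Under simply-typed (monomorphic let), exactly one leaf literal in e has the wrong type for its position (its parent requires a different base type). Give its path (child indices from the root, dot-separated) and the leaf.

Working:
  unify Bool ~ Bool
  unify Int ~ Int
  unify Int ~ Int
  unify Bool ~ Int
  FAIL: mismatch Bool ~ Int

Answer: 1.0 : false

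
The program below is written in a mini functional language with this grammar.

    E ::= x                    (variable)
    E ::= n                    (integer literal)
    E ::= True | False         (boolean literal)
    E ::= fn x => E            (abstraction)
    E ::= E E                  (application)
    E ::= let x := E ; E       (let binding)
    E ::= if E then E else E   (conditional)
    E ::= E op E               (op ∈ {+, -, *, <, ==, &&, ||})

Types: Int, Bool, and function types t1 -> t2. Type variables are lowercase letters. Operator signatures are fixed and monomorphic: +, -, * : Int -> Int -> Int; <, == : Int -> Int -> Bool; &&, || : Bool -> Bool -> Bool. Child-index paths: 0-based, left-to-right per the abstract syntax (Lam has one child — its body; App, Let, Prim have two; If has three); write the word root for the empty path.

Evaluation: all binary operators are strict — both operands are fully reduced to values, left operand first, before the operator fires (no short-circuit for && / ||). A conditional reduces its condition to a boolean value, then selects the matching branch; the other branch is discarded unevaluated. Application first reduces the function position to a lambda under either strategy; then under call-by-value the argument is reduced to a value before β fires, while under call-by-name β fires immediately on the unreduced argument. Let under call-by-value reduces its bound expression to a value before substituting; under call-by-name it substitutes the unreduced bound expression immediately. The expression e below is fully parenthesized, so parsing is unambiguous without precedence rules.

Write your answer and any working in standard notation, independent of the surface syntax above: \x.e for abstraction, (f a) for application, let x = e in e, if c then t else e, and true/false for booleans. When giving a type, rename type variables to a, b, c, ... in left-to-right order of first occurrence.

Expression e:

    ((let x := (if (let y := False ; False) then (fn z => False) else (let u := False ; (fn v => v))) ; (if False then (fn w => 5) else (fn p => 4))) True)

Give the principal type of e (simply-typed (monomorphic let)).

Answer: Int

Derivation:
let y : Bool
  unify Bool ~ Bool
\z._ : a -> Bool
let u : Bool
v : b
\v._ : b -> b
  unify a -> Bool ~ b -> b
  unify a ~ b
  unify Bool ~ b
let x : Bool -> Bool
  unify Bool ~ Bool
\w._ : c -> Int
\p._ : d -> Int
  unify c -> Int ~ d -> Int
  unify c ~ d
  unify Int ~ Int
  unify d -> Int ~ Bool -> e
  unify d ~ Bool
  unify Int ~ e
_ _ : Int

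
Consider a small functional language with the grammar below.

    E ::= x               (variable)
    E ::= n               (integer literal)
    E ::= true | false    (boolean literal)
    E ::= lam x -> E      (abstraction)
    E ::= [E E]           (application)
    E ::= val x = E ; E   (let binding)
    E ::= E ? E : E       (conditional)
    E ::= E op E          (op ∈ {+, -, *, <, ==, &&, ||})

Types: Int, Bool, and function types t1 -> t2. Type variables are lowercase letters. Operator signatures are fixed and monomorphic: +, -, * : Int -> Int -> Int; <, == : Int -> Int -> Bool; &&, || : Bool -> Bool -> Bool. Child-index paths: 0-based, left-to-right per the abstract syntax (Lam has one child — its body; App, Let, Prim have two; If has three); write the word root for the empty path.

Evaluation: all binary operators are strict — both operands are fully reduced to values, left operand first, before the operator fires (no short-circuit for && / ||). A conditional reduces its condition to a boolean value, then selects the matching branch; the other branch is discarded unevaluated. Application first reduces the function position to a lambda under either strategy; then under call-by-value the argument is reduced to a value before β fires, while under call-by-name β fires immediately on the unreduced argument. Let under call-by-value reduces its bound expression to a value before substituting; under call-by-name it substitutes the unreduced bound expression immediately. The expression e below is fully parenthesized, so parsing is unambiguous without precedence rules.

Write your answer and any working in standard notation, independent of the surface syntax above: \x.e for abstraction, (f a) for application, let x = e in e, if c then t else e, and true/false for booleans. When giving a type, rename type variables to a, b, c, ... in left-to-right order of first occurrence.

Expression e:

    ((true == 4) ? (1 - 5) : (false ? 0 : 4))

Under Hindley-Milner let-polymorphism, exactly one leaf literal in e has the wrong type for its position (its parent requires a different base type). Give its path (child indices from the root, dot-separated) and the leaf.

Working:
  unify Bool ~ Int
  FAIL: mismatch Bool ~ Int

Answer: 0.0 : true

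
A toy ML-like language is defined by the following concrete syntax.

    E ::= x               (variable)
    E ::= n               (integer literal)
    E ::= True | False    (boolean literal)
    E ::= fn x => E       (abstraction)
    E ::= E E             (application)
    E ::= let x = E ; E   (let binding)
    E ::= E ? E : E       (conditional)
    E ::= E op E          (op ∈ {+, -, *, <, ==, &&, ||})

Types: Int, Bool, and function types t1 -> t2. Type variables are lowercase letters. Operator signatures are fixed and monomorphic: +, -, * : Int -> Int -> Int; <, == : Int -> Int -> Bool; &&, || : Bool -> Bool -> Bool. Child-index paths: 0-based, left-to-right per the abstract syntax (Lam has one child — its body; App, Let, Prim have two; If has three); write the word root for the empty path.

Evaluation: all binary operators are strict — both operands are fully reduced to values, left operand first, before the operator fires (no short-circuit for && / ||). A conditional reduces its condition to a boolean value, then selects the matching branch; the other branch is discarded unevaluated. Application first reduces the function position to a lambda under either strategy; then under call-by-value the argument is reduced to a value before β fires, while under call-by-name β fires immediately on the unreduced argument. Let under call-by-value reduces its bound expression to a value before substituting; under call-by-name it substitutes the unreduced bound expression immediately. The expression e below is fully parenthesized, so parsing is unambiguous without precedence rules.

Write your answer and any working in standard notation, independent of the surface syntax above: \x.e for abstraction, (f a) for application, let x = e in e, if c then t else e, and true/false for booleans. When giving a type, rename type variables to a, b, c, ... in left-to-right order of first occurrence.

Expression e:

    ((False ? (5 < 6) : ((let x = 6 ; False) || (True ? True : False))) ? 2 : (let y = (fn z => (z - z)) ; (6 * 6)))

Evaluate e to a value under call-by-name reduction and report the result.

Derivation:
step 0: (if (if false then (5 < 6) else ((let x = 6 in false) || (if true then true else false))) then 2 else (let y = (\z.(z - z)) in (6 * 6)))
step 1: [if@0] (if ((let x = 6 in false) || (if true then true else false)) then 2 else (let y = (\z.(z - z)) in (6 * 6)))
step 2: [let@0.0] (if (false || (if true then true else false)) then 2 else (let y = (\z.(z - z)) in (6 * 6)))
step 3: [if@0.1] (if (false || true) then 2 else (let y = (\z.(z - z)) in (6 * 6)))
step 4: [delta@0] (if true then 2 else (let y = (\z.(z - z)) in (6 * 6)))
step 5: [if@root] 2

Answer: 2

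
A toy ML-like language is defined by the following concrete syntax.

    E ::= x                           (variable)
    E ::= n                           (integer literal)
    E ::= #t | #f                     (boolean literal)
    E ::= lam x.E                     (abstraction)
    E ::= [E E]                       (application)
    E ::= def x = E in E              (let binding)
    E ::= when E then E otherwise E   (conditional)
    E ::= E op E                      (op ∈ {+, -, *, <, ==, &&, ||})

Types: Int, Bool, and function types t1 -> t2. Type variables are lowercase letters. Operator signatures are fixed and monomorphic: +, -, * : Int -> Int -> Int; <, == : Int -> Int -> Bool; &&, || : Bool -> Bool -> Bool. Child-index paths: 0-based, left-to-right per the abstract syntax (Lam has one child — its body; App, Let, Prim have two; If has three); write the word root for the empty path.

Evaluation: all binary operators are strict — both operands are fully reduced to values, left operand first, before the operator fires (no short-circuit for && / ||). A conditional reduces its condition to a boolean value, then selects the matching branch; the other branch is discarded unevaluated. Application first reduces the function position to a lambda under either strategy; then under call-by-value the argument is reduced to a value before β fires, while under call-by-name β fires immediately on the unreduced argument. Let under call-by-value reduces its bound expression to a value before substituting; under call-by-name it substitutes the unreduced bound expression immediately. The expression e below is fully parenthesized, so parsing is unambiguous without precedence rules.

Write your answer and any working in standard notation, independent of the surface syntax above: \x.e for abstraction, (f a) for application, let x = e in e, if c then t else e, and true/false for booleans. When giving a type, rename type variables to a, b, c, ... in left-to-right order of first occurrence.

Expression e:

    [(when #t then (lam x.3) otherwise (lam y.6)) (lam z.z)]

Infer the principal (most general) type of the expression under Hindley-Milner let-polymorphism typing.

Derivation:
  unify Bool ~ Bool
\x._ : a -> Int
\y._ : b -> Int
  unify a -> Int ~ b -> Int
  unify a ~ b
  unify Int ~ Int
z : c
\z._ : c -> c
  unify b -> Int ~ (c -> c) -> d
  unify b ~ c -> c
  unify Int ~ d
_ _ : Int

Answer: Int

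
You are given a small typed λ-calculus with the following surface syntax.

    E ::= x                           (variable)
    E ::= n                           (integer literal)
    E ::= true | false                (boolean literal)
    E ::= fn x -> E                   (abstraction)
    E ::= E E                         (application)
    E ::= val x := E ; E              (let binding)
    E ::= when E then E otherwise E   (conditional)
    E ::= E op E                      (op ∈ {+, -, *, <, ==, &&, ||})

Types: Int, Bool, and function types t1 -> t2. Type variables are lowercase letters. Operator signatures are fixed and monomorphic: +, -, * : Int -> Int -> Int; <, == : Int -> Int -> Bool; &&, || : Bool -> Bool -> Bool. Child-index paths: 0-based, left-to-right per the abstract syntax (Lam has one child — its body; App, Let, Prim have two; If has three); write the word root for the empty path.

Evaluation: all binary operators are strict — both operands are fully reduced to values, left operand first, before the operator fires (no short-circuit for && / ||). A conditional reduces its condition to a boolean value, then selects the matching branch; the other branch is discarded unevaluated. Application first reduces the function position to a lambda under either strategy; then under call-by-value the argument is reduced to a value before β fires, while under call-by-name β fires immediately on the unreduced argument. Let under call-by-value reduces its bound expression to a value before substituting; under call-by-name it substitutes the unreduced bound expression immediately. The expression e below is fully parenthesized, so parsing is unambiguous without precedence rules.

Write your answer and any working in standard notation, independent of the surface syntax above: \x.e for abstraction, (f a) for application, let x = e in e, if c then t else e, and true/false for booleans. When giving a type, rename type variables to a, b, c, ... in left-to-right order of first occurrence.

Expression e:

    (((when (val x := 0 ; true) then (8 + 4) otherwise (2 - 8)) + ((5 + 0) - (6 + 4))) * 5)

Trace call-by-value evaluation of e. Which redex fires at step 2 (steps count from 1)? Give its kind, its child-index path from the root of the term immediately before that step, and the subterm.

Derivation:
step 0: (((if (let x = 0 in true) then (8 + 4) else (2 - 8)) + ((5 + 0) - (6 + 4))) * 5)
step 1: [let@0.0.0] (((if true then (8 + 4) else (2 - 8)) + ((5 + 0) - (6 + 4))) * 5)
step 2: [if@0.0] (((8 + 4) + ((5 + 0) - (6 + 4))) * 5)

Answer: if at 0.0 : (if true then (8 + 4) else (2 - 8))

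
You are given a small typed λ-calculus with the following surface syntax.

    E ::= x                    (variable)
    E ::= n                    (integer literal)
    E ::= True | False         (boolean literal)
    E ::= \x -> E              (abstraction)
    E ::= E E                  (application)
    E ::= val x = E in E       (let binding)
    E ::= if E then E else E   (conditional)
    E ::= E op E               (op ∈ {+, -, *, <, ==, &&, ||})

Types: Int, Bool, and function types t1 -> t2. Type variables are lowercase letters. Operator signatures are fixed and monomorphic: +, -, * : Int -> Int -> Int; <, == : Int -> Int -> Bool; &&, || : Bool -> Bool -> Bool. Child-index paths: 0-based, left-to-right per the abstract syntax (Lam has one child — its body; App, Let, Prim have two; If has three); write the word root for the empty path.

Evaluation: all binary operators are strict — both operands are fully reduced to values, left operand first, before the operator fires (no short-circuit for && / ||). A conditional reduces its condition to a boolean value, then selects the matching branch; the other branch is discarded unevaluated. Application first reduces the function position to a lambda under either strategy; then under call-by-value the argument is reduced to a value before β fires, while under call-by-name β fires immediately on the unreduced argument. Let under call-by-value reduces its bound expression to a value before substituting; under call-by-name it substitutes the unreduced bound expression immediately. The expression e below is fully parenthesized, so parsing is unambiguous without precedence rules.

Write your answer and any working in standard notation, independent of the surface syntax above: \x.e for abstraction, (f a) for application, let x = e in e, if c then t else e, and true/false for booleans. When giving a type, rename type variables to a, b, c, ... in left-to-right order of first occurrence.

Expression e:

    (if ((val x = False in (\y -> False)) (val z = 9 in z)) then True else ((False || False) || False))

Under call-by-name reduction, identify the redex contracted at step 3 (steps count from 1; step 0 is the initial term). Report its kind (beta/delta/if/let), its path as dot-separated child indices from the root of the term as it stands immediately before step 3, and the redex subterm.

Answer: if at root : (if false then true else ((false || false) || false))

Trace:
step 0: (if ((let x = false in (\y.false)) (let z = 9 in z)) then true else ((false || false) || false))
step 1: [let@0.0] (if ((\y.false) (let z = 9 in z)) then true else ((false || false) || false))
step 2: [beta@0] (if false then true else ((false || false) || false))
step 3: [if@root] ((false || false) || false)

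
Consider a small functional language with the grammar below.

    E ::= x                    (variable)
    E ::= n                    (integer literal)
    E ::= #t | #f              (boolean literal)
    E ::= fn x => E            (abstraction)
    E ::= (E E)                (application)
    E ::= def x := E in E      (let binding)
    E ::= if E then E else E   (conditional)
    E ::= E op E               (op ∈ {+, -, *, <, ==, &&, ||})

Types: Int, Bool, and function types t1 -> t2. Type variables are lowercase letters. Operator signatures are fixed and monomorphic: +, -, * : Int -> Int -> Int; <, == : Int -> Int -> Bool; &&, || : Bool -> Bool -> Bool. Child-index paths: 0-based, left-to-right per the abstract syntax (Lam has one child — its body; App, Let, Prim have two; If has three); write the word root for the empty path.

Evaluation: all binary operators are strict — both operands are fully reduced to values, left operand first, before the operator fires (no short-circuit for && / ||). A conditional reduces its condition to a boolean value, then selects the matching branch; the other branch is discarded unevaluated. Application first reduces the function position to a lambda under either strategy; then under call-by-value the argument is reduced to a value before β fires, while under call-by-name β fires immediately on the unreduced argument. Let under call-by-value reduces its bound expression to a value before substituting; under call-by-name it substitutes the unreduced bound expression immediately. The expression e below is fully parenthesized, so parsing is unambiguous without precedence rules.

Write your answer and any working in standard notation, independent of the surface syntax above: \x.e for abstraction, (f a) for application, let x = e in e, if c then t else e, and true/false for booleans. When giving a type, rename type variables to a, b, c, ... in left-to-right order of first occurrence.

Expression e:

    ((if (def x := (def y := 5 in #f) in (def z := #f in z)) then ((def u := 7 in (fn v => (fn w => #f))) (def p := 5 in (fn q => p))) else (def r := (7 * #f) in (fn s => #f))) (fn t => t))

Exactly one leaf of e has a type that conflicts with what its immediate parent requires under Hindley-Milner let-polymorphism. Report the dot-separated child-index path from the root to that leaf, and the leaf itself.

Trace:
let y : Int
let x : Bool
let z : Bool
z : Bool
  unify Bool ~ Bool
let u : Int
\w._ : b -> Bool
\v._ : a -> b -> Bool
let p : Int
p : Int
\q._ : c -> Int
  unify a -> b -> Bool ~ (c -> Int) -> d
  unify a ~ c -> Int
  unify b -> Bool ~ d
_ _ : b -> Bool
  unify Int ~ Int
  unify Bool ~ Int
  FAIL: mismatch Bool ~ Int

Answer: 0.2.0.1 : false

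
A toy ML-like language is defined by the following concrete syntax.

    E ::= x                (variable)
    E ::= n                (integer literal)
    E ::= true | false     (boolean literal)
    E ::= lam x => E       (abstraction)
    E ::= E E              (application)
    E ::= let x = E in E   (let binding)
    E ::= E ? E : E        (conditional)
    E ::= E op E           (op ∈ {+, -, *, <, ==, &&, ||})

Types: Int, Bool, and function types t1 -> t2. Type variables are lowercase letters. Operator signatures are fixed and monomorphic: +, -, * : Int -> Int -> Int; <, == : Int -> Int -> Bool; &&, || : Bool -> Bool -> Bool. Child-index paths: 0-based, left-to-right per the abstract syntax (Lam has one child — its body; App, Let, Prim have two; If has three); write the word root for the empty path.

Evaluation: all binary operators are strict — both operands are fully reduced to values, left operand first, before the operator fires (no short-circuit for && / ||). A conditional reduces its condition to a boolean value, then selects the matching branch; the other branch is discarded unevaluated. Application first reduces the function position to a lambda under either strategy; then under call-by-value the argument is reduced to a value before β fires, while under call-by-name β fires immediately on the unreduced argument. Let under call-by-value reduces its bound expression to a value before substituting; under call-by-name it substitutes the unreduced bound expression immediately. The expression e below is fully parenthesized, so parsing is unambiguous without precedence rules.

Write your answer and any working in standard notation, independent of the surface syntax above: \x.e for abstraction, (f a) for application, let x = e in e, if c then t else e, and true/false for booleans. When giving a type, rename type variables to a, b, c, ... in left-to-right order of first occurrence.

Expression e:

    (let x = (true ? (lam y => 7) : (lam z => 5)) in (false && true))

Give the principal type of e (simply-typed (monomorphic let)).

Answer: Bool

Working:
  unify Bool ~ Bool
\y._ : a -> Int
\z._ : b -> Int
  unify a -> Int ~ b -> Int
  unify a ~ b
  unify Int ~ Int
let x : b -> Int
  unify Bool ~ Bool
  unify Bool ~ Bool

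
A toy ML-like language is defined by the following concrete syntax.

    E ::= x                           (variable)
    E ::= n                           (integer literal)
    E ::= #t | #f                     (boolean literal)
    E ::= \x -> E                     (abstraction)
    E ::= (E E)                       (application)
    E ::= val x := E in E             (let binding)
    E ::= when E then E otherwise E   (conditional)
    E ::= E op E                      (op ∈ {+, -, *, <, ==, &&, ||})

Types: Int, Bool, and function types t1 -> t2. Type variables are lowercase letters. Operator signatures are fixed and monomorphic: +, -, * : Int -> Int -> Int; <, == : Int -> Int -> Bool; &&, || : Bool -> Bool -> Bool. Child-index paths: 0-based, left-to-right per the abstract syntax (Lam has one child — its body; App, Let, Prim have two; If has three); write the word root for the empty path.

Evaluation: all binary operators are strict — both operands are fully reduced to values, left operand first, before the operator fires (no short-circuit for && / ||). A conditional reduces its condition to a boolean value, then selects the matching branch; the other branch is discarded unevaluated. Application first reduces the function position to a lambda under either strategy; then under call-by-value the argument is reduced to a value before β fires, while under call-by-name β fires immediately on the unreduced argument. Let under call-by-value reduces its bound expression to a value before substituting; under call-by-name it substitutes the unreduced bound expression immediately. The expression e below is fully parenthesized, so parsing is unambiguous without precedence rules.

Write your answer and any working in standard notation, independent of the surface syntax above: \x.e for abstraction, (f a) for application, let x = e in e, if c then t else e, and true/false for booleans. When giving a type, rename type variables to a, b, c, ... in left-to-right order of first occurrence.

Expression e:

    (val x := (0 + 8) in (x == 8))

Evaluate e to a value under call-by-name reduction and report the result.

Answer: true

Derivation:
step 0: (let x = (0 + 8) in (x == 8))
step 1: [let@root] ((0 + 8) == 8)
step 2: [delta@0] (8 == 8)
step 3: [delta@root] true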